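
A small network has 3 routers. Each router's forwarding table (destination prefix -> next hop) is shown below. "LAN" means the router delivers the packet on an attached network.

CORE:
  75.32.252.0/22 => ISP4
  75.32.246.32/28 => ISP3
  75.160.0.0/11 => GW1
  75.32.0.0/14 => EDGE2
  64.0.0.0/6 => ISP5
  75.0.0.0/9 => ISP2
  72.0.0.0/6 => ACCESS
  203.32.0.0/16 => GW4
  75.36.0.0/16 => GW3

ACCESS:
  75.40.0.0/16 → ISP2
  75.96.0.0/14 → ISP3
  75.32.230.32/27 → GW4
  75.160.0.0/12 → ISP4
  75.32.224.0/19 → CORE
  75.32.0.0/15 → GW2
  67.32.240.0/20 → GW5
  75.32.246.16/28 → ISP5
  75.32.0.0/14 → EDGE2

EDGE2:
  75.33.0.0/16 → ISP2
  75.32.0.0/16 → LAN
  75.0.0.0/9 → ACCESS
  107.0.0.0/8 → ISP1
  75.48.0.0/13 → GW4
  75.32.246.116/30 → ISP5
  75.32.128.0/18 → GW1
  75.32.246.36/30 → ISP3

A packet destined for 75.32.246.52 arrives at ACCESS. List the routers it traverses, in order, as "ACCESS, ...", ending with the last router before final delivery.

At ACCESS: longest match for 75.32.246.52 is 75.32.224.0/19 -> CORE
At CORE: longest match for 75.32.246.52 is 75.32.0.0/14 -> EDGE2
At EDGE2: longest match for 75.32.246.52 is 75.32.0.0/16 -> LAN

ACCESS, CORE, EDGE2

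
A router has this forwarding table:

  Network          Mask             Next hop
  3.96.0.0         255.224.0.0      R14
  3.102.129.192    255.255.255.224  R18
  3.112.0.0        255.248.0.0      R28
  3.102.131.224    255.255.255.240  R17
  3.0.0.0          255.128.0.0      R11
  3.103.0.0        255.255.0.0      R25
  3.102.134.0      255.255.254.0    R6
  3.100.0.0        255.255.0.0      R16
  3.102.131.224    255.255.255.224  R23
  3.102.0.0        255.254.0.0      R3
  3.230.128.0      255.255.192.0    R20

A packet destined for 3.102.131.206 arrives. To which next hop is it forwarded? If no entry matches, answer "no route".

R3

Routes whose prefix contains 3.102.131.206:
  3.0.0.0/9 (3.0.0.0 - 3.127.255.255) -> R11
  3.96.0.0/11 (3.96.0.0 - 3.127.255.255) -> R14
  3.102.0.0/15 (3.102.0.0 - 3.103.255.255) -> R3
More-specific entries that do NOT match:
  3.102.131.224/28 (3.102.131.224 - 3.102.131.239) does not contain 3.102.131.206
  3.102.129.192/27 (3.102.129.192 - 3.102.129.223) does not contain 3.102.131.206
  3.102.131.224/27 (3.102.131.224 - 3.102.131.255) does not contain 3.102.131.206
  3.102.134.0/23 (3.102.134.0 - 3.102.135.255) does not contain 3.102.131.206
  3.230.128.0/18 (3.230.128.0 - 3.230.191.255) does not contain 3.102.131.206
  3.103.0.0/16 (3.103.0.0 - 3.103.255.255) does not contain 3.102.131.206
  3.100.0.0/16 (3.100.0.0 - 3.100.255.255) does not contain 3.102.131.206
Longest matching prefix is /15 -> next hop R3.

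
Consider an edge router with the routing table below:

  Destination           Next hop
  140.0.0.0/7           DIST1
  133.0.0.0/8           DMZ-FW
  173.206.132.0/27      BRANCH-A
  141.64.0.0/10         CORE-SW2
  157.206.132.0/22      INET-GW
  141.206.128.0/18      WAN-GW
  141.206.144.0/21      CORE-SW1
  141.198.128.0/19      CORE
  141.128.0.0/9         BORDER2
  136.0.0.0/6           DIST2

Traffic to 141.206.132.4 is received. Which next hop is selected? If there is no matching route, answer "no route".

WAN-GW

Routes whose prefix contains 141.206.132.4:
  140.0.0.0/7 (140.0.0.0 - 141.255.255.255) -> DIST1
  141.128.0.0/9 (141.128.0.0 - 141.255.255.255) -> BORDER2
  141.206.128.0/18 (141.206.128.0 - 141.206.191.255) -> WAN-GW
More-specific entries that do NOT match:
  173.206.132.0/27 (173.206.132.0 - 173.206.132.31) does not contain 141.206.132.4
  157.206.132.0/22 (157.206.132.0 - 157.206.135.255) does not contain 141.206.132.4
  141.206.144.0/21 (141.206.144.0 - 141.206.151.255) does not contain 141.206.132.4
  141.198.128.0/19 (141.198.128.0 - 141.198.159.255) does not contain 141.206.132.4
Longest matching prefix is /18 -> next hop WAN-GW.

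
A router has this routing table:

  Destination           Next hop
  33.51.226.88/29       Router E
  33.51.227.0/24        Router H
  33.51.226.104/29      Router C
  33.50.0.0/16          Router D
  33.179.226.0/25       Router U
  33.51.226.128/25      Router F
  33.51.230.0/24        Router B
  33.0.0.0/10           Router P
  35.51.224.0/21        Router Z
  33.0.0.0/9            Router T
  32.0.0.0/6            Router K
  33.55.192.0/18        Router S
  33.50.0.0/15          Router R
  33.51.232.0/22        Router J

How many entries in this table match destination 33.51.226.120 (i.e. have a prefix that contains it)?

Prefixes containing 33.51.226.120:
  32.0.0.0/6 (32.0.0.0 - 35.255.255.255)
  33.0.0.0/9 (33.0.0.0 - 33.127.255.255)
  33.0.0.0/10 (33.0.0.0 - 33.63.255.255)
  33.50.0.0/15 (33.50.0.0 - 33.51.255.255)
Total matching entries: 4.

4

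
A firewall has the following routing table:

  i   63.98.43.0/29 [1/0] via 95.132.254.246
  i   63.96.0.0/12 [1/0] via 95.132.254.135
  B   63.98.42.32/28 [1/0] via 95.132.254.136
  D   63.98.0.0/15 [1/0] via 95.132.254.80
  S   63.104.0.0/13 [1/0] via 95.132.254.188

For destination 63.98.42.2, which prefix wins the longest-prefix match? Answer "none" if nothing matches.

63.98.0.0/15

Entries matching 63.98.42.2:
  63.96.0.0/12 (63.96.0.0 - 63.111.255.255)
  63.98.0.0/15 (63.98.0.0 - 63.99.255.255)
Most specific is 63.98.0.0/15.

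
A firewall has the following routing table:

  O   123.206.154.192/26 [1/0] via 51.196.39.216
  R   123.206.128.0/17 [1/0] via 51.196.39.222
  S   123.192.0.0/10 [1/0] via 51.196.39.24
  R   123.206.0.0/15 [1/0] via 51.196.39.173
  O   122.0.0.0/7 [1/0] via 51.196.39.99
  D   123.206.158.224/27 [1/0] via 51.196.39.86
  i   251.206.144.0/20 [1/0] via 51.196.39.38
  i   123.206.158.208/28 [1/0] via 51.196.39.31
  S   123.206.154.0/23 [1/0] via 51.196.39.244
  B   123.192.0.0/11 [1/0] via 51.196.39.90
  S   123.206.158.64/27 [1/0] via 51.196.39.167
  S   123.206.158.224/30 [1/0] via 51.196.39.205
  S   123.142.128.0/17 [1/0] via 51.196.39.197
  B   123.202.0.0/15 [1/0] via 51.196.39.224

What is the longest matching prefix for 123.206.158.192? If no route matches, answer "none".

123.206.128.0/17

Entries matching 123.206.158.192:
  122.0.0.0/7 (122.0.0.0 - 123.255.255.255)
  123.192.0.0/10 (123.192.0.0 - 123.255.255.255)
  123.192.0.0/11 (123.192.0.0 - 123.223.255.255)
  123.206.0.0/15 (123.206.0.0 - 123.207.255.255)
  123.206.128.0/17 (123.206.128.0 - 123.206.255.255)
Most specific is 123.206.128.0/17.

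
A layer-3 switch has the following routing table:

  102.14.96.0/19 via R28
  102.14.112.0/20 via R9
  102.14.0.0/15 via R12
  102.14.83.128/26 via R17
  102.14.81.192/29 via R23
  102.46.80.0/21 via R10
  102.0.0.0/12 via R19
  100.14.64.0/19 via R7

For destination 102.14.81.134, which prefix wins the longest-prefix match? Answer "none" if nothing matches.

Entries matching 102.14.81.134:
  102.0.0.0/12 (102.0.0.0 - 102.15.255.255)
  102.14.0.0/15 (102.14.0.0 - 102.15.255.255)
Most specific is 102.14.0.0/15.

102.14.0.0/15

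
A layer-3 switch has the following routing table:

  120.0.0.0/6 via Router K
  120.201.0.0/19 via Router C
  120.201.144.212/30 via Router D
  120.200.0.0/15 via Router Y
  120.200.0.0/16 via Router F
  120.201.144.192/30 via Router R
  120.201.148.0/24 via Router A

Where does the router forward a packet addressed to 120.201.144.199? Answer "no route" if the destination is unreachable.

Routes whose prefix contains 120.201.144.199:
  120.0.0.0/6 (120.0.0.0 - 123.255.255.255) -> Router K
  120.200.0.0/15 (120.200.0.0 - 120.201.255.255) -> Router Y
More-specific entries that do NOT match:
  120.201.144.212/30 (120.201.144.212 - 120.201.144.215) does not contain 120.201.144.199
  120.201.144.192/30 (120.201.144.192 - 120.201.144.195) does not contain 120.201.144.199
  120.201.148.0/24 (120.201.148.0 - 120.201.148.255) does not contain 120.201.144.199
  120.201.0.0/19 (120.201.0.0 - 120.201.31.255) does not contain 120.201.144.199
  120.200.0.0/16 (120.200.0.0 - 120.200.255.255) does not contain 120.201.144.199
Longest matching prefix is /15 -> next hop Router Y.

Router Y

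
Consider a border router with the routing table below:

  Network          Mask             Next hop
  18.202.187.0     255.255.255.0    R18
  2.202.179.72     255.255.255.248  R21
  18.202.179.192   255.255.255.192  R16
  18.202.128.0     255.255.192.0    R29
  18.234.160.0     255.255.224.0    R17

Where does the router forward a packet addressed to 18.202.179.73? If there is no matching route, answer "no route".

Routes whose prefix contains 18.202.179.73:
  18.202.128.0/18 (18.202.128.0 - 18.202.191.255) -> R29
More-specific entries that do NOT match:
  2.202.179.72/29 (2.202.179.72 - 2.202.179.79) does not contain 18.202.179.73
  18.202.179.192/26 (18.202.179.192 - 18.202.179.255) does not contain 18.202.179.73
  18.202.187.0/24 (18.202.187.0 - 18.202.187.255) does not contain 18.202.179.73
  18.234.160.0/19 (18.234.160.0 - 18.234.191.255) does not contain 18.202.179.73
Longest matching prefix is /18 -> next hop R29.

R29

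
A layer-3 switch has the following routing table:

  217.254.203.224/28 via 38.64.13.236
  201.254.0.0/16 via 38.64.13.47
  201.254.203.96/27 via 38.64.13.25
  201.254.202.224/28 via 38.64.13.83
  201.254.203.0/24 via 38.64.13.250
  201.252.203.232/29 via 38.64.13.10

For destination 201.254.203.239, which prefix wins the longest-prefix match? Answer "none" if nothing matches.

201.254.203.0/24

Entries matching 201.254.203.239:
  201.254.0.0/16 (201.254.0.0 - 201.254.255.255)
  201.254.203.0/24 (201.254.203.0 - 201.254.203.255)
Most specific is 201.254.203.0/24.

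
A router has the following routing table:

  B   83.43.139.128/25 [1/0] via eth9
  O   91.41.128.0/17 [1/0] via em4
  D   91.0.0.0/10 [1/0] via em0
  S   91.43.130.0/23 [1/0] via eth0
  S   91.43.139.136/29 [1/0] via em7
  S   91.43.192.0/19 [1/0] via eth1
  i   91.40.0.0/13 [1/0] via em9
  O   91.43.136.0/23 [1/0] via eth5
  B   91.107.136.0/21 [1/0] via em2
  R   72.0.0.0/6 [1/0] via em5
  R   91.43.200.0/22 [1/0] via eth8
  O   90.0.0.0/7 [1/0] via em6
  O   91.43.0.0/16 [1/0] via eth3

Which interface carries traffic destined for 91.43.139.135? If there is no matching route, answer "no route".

Routes whose prefix contains 91.43.139.135:
  90.0.0.0/7 (90.0.0.0 - 91.255.255.255) -> em6
  91.0.0.0/10 (91.0.0.0 - 91.63.255.255) -> em0
  91.40.0.0/13 (91.40.0.0 - 91.47.255.255) -> em9
  91.43.0.0/16 (91.43.0.0 - 91.43.255.255) -> eth3
More-specific entries that do NOT match:
  91.43.139.136/29 (91.43.139.136 - 91.43.139.143) does not contain 91.43.139.135
  83.43.139.128/25 (83.43.139.128 - 83.43.139.255) does not contain 91.43.139.135
  91.43.130.0/23 (91.43.130.0 - 91.43.131.255) does not contain 91.43.139.135
  91.43.136.0/23 (91.43.136.0 - 91.43.137.255) does not contain 91.43.139.135
  91.43.200.0/22 (91.43.200.0 - 91.43.203.255) does not contain 91.43.139.135
  91.107.136.0/21 (91.107.136.0 - 91.107.143.255) does not contain 91.43.139.135
  91.43.192.0/19 (91.43.192.0 - 91.43.223.255) does not contain 91.43.139.135
  91.41.128.0/17 (91.41.128.0 - 91.41.255.255) does not contain 91.43.139.135
Longest matching prefix is /16 -> interface eth3.

eth3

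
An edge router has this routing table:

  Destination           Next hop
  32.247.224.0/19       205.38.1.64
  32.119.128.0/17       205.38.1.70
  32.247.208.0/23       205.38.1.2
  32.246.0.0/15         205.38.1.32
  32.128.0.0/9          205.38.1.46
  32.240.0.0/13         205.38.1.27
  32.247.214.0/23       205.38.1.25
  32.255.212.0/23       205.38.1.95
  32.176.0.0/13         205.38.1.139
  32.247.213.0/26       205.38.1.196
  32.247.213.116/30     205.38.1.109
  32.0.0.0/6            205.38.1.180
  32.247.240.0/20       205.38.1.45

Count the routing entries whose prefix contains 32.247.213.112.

Prefixes containing 32.247.213.112:
  32.0.0.0/6 (32.0.0.0 - 35.255.255.255)
  32.128.0.0/9 (32.128.0.0 - 32.255.255.255)
  32.240.0.0/13 (32.240.0.0 - 32.247.255.255)
  32.246.0.0/15 (32.246.0.0 - 32.247.255.255)
Total matching entries: 4.

4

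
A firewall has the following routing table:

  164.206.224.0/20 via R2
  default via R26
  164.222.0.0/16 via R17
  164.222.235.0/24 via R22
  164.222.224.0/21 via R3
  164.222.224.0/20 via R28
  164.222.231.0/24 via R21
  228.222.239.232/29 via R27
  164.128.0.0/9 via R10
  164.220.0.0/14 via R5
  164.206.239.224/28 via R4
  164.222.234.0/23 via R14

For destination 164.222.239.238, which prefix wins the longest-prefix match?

Entries matching 164.222.239.238:
  0.0.0.0/0 (default, matches everything)
  164.128.0.0/9 (164.128.0.0 - 164.255.255.255)
  164.220.0.0/14 (164.220.0.0 - 164.223.255.255)
  164.222.0.0/16 (164.222.0.0 - 164.222.255.255)
  164.222.224.0/20 (164.222.224.0 - 164.222.239.255)
Most specific is 164.222.224.0/20.

164.222.224.0/20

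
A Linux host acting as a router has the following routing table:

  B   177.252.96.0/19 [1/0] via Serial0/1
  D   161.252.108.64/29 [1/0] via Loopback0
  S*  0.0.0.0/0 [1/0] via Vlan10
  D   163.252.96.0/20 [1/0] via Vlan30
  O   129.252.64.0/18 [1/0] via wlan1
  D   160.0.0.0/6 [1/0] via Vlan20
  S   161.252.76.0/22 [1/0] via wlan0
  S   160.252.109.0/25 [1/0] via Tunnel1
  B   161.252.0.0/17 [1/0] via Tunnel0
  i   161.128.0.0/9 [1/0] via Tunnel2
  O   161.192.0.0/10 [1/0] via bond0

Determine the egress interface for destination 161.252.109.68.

Routes whose prefix contains 161.252.109.68:
  0.0.0.0/0 (default, matches everything) -> Vlan10
  160.0.0.0/6 (160.0.0.0 - 163.255.255.255) -> Vlan20
  161.128.0.0/9 (161.128.0.0 - 161.255.255.255) -> Tunnel2
  161.192.0.0/10 (161.192.0.0 - 161.255.255.255) -> bond0
  161.252.0.0/17 (161.252.0.0 - 161.252.127.255) -> Tunnel0
More-specific entries that do NOT match:
  161.252.108.64/29 (161.252.108.64 - 161.252.108.71) does not contain 161.252.109.68
  160.252.109.0/25 (160.252.109.0 - 160.252.109.127) does not contain 161.252.109.68
  161.252.76.0/22 (161.252.76.0 - 161.252.79.255) does not contain 161.252.109.68
  163.252.96.0/20 (163.252.96.0 - 163.252.111.255) does not contain 161.252.109.68
  177.252.96.0/19 (177.252.96.0 - 177.252.127.255) does not contain 161.252.109.68
  129.252.64.0/18 (129.252.64.0 - 129.252.127.255) does not contain 161.252.109.68
Longest matching prefix is /17 -> interface Tunnel0.

Tunnel0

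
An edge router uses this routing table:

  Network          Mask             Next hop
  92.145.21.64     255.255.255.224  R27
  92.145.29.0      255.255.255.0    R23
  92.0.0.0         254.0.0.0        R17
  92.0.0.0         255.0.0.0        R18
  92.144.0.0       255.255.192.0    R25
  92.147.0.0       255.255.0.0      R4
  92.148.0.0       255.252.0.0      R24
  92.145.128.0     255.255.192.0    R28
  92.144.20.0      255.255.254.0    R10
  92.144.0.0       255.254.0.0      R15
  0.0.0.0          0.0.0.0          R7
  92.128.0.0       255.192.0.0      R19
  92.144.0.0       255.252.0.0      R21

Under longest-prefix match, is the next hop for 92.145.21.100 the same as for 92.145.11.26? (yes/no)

yes

92.145.21.100: longest match 92.144.0.0/15 -> R15
92.145.11.26: longest match 92.144.0.0/15 -> R15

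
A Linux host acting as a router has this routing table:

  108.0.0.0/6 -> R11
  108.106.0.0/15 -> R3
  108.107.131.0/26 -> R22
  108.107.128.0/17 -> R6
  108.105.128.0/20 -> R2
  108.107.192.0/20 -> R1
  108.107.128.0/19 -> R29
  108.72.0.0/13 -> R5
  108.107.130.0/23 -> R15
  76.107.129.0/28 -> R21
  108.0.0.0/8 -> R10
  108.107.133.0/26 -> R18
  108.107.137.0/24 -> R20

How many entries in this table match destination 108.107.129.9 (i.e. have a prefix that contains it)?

5

Prefixes containing 108.107.129.9:
  108.0.0.0/6 (108.0.0.0 - 111.255.255.255)
  108.0.0.0/8 (108.0.0.0 - 108.255.255.255)
  108.106.0.0/15 (108.106.0.0 - 108.107.255.255)
  108.107.128.0/17 (108.107.128.0 - 108.107.255.255)
  108.107.128.0/19 (108.107.128.0 - 108.107.159.255)
Total matching entries: 5.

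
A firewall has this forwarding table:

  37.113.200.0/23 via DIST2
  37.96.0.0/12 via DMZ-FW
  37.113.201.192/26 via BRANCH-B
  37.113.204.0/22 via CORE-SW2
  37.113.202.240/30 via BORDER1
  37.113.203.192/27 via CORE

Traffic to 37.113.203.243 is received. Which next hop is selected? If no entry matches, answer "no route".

no route

No entry's prefix contains 37.113.203.243; there is no default route.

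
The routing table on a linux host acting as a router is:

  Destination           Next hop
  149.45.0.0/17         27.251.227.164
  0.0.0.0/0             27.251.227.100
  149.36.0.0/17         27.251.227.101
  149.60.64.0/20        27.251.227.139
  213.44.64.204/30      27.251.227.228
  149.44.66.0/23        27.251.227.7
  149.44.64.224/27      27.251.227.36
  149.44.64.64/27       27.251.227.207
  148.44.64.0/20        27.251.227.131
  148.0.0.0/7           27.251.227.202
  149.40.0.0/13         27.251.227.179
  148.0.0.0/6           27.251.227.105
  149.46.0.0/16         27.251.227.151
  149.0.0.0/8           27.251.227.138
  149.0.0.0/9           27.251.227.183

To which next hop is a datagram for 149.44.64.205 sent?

Routes whose prefix contains 149.44.64.205:
  0.0.0.0/0 (default, matches everything) -> 27.251.227.100
  148.0.0.0/6 (148.0.0.0 - 151.255.255.255) -> 27.251.227.105
  148.0.0.0/7 (148.0.0.0 - 149.255.255.255) -> 27.251.227.202
  149.0.0.0/8 (149.0.0.0 - 149.255.255.255) -> 27.251.227.138
  149.0.0.0/9 (149.0.0.0 - 149.127.255.255) -> 27.251.227.183
  149.40.0.0/13 (149.40.0.0 - 149.47.255.255) -> 27.251.227.179
More-specific entries that do NOT match:
  213.44.64.204/30 (213.44.64.204 - 213.44.64.207) does not contain 149.44.64.205
  149.44.64.224/27 (149.44.64.224 - 149.44.64.255) does not contain 149.44.64.205
  149.44.64.64/27 (149.44.64.64 - 149.44.64.95) does not contain 149.44.64.205
  149.44.66.0/23 (149.44.66.0 - 149.44.67.255) does not contain 149.44.64.205
  149.60.64.0/20 (149.60.64.0 - 149.60.79.255) does not contain 149.44.64.205
  148.44.64.0/20 (148.44.64.0 - 148.44.79.255) does not contain 149.44.64.205
  149.45.0.0/17 (149.45.0.0 - 149.45.127.255) does not contain 149.44.64.205
  149.36.0.0/17 (149.36.0.0 - 149.36.127.255) does not contain 149.44.64.205
  149.46.0.0/16 (149.46.0.0 - 149.46.255.255) does not contain 149.44.64.205
Longest matching prefix is /13 -> next hop 27.251.227.179.

27.251.227.179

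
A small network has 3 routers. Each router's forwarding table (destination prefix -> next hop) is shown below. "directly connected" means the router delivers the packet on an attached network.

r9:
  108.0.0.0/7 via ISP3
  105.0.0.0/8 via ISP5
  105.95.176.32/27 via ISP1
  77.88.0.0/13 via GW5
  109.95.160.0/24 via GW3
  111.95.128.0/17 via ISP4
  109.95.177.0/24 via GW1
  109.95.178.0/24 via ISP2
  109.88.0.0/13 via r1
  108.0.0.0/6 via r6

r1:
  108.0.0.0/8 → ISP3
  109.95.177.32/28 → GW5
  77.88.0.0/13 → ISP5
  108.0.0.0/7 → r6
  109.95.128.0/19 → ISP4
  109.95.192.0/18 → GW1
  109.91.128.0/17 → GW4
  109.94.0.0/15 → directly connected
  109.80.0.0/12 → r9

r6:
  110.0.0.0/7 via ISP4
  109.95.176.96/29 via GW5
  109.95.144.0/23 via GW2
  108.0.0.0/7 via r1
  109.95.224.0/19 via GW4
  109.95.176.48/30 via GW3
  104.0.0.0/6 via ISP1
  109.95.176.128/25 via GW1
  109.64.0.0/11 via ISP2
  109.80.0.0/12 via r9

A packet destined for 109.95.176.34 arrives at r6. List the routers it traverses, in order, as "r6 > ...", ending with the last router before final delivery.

r6 > r9 > r1

At r6: longest match for 109.95.176.34 is 109.80.0.0/12 -> r9
At r9: longest match for 109.95.176.34 is 109.88.0.0/13 -> r1
At r1: longest match for 109.95.176.34 is 109.94.0.0/15 -> directly connected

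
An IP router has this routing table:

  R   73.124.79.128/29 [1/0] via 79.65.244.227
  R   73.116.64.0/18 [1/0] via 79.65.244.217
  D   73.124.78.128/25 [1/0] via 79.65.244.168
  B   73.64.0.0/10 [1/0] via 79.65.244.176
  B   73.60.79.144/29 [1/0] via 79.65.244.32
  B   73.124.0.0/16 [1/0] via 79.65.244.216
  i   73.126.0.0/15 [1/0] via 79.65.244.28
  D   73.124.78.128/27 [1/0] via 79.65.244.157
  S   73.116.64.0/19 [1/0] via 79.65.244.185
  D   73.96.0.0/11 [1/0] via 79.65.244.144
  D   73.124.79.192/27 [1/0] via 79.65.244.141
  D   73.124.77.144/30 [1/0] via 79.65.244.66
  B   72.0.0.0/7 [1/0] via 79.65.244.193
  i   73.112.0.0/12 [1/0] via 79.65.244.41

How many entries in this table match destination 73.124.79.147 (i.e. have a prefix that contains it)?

5

Prefixes containing 73.124.79.147:
  72.0.0.0/7 (72.0.0.0 - 73.255.255.255)
  73.64.0.0/10 (73.64.0.0 - 73.127.255.255)
  73.96.0.0/11 (73.96.0.0 - 73.127.255.255)
  73.112.0.0/12 (73.112.0.0 - 73.127.255.255)
  73.124.0.0/16 (73.124.0.0 - 73.124.255.255)
Total matching entries: 5.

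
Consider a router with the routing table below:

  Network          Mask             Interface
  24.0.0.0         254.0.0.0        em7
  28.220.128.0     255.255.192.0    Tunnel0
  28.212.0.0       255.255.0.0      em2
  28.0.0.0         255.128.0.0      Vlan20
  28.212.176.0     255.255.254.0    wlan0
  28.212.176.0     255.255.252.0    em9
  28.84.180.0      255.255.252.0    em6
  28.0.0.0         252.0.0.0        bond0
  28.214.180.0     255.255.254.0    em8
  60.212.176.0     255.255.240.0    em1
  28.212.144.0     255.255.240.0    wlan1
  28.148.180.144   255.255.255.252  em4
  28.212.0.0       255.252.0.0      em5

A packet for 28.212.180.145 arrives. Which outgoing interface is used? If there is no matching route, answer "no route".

em2

Routes whose prefix contains 28.212.180.145:
  28.0.0.0/6 (28.0.0.0 - 31.255.255.255) -> bond0
  28.212.0.0/14 (28.212.0.0 - 28.215.255.255) -> em5
  28.212.0.0/16 (28.212.0.0 - 28.212.255.255) -> em2
More-specific entries that do NOT match:
  28.148.180.144/30 (28.148.180.144 - 28.148.180.147) does not contain 28.212.180.145
  28.212.176.0/23 (28.212.176.0 - 28.212.177.255) does not contain 28.212.180.145
  28.214.180.0/23 (28.214.180.0 - 28.214.181.255) does not contain 28.212.180.145
  28.212.176.0/22 (28.212.176.0 - 28.212.179.255) does not contain 28.212.180.145
  28.84.180.0/22 (28.84.180.0 - 28.84.183.255) does not contain 28.212.180.145
  60.212.176.0/20 (60.212.176.0 - 60.212.191.255) does not contain 28.212.180.145
  28.212.144.0/20 (28.212.144.0 - 28.212.159.255) does not contain 28.212.180.145
  28.220.128.0/18 (28.220.128.0 - 28.220.191.255) does not contain 28.212.180.145
Longest matching prefix is /16 -> interface em2.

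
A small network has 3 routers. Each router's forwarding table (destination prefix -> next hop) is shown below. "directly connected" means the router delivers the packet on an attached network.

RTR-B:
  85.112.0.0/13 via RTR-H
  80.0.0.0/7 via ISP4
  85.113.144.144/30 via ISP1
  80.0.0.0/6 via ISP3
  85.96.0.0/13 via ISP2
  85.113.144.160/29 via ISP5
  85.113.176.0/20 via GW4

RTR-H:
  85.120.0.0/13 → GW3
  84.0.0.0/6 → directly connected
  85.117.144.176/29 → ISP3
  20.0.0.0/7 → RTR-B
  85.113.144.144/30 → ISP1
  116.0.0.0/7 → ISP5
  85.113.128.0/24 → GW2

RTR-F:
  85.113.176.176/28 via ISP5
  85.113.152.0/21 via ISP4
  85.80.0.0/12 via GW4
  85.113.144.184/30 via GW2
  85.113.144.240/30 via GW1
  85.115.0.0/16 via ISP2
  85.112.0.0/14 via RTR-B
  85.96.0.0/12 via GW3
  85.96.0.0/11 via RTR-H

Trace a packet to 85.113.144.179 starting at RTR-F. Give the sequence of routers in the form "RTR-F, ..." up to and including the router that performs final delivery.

At RTR-F: longest match for 85.113.144.179 is 85.112.0.0/14 -> RTR-B
At RTR-B: longest match for 85.113.144.179 is 85.112.0.0/13 -> RTR-H
At RTR-H: longest match for 85.113.144.179 is 84.0.0.0/6 -> directly connected

RTR-F, RTR-B, RTR-H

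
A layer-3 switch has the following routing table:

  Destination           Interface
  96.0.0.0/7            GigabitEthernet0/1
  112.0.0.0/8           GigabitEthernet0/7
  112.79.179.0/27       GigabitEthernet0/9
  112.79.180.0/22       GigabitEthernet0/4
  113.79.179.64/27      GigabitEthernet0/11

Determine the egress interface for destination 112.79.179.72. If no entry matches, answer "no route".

Routes whose prefix contains 112.79.179.72:
  112.0.0.0/8 (112.0.0.0 - 112.255.255.255) -> GigabitEthernet0/7
More-specific entries that do NOT match:
  112.79.179.0/27 (112.79.179.0 - 112.79.179.31) does not contain 112.79.179.72
  113.79.179.64/27 (113.79.179.64 - 113.79.179.95) does not contain 112.79.179.72
  112.79.180.0/22 (112.79.180.0 - 112.79.183.255) does not contain 112.79.179.72
Longest matching prefix is /8 -> interface GigabitEthernet0/7.

GigabitEthernet0/7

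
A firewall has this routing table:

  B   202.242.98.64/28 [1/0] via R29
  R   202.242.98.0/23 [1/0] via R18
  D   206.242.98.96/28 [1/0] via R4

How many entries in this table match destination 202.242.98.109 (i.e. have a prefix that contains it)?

Prefixes containing 202.242.98.109:
  202.242.98.0/23 (202.242.98.0 - 202.242.99.255)
Total matching entries: 1.

1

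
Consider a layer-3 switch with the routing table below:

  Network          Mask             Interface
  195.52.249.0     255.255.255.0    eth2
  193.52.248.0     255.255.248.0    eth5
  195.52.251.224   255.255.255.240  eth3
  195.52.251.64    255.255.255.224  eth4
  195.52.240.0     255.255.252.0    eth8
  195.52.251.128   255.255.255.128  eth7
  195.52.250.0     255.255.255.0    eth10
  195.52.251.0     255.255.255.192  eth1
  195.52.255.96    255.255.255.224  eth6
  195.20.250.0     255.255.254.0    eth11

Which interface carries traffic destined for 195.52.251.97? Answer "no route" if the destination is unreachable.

no route

No entry's prefix contains 195.52.251.97; there is no default route.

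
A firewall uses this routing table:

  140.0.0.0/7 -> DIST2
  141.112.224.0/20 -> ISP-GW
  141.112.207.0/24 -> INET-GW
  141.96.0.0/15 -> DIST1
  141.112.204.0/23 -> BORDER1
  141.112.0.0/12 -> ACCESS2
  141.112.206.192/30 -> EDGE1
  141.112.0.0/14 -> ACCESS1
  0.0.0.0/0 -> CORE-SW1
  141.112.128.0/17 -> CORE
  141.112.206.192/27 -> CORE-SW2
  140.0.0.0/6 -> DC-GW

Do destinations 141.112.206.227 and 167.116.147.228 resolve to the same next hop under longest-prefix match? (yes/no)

no

141.112.206.227: longest match 141.112.128.0/17 -> CORE
167.116.147.228: longest match 0.0.0.0/0 -> CORE-SW1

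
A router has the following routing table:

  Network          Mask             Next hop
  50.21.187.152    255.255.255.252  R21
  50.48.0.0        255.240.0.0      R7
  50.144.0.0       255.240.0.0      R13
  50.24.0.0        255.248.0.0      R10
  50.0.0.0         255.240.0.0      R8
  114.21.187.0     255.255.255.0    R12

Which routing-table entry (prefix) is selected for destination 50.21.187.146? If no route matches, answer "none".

50.21.187.146 is outside every listed prefix and there is no default route.

none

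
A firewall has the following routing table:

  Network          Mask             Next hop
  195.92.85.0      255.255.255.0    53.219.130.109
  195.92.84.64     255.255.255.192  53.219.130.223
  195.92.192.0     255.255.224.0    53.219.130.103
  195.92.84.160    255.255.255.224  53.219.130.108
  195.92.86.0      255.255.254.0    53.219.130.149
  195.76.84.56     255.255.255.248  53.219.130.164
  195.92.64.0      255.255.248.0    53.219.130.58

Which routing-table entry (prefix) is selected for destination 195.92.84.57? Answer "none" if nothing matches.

195.92.84.57 is outside every listed prefix and there is no default route.

none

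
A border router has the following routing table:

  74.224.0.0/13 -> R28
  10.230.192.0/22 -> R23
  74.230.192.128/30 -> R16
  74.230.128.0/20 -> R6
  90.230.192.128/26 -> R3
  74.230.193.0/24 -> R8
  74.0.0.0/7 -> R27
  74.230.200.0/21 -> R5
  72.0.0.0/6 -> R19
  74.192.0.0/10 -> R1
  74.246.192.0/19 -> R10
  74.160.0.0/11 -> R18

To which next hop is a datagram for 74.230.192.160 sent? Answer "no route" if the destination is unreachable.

Routes whose prefix contains 74.230.192.160:
  72.0.0.0/6 (72.0.0.0 - 75.255.255.255) -> R19
  74.0.0.0/7 (74.0.0.0 - 75.255.255.255) -> R27
  74.192.0.0/10 (74.192.0.0 - 74.255.255.255) -> R1
  74.224.0.0/13 (74.224.0.0 - 74.231.255.255) -> R28
More-specific entries that do NOT match:
  74.230.192.128/30 (74.230.192.128 - 74.230.192.131) does not contain 74.230.192.160
  90.230.192.128/26 (90.230.192.128 - 90.230.192.191) does not contain 74.230.192.160
  74.230.193.0/24 (74.230.193.0 - 74.230.193.255) does not contain 74.230.192.160
  10.230.192.0/22 (10.230.192.0 - 10.230.195.255) does not contain 74.230.192.160
  74.230.200.0/21 (74.230.200.0 - 74.230.207.255) does not contain 74.230.192.160
  74.230.128.0/20 (74.230.128.0 - 74.230.143.255) does not contain 74.230.192.160
  74.246.192.0/19 (74.246.192.0 - 74.246.223.255) does not contain 74.230.192.160
Longest matching prefix is /13 -> next hop R28.

R28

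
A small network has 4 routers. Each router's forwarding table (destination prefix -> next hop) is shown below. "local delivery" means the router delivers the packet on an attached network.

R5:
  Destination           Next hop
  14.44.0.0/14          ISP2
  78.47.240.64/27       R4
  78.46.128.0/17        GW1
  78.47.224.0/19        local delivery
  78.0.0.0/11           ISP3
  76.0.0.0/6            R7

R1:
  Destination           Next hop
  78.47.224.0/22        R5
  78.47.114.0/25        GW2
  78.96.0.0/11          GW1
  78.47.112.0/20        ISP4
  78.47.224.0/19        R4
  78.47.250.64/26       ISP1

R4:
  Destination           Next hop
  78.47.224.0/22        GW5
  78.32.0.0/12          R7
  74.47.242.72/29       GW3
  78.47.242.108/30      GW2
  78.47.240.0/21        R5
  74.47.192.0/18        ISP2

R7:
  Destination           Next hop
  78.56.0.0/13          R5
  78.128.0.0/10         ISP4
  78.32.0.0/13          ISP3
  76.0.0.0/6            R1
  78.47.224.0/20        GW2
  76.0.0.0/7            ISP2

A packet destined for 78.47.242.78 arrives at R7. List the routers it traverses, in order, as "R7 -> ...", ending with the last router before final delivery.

R7 -> R1 -> R4 -> R5

At R7: longest match for 78.47.242.78 is 76.0.0.0/6 -> R1
At R1: longest match for 78.47.242.78 is 78.47.224.0/19 -> R4
At R4: longest match for 78.47.242.78 is 78.47.240.0/21 -> R5
At R5: longest match for 78.47.242.78 is 78.47.224.0/19 -> local delivery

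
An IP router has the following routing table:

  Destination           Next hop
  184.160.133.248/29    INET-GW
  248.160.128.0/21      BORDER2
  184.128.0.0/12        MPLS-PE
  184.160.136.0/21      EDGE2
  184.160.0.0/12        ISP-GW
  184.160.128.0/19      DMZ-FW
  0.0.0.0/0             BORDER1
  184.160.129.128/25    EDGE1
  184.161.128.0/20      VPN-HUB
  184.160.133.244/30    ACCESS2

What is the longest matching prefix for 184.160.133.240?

184.160.128.0/19

Entries matching 184.160.133.240:
  0.0.0.0/0 (default, matches everything)
  184.160.0.0/12 (184.160.0.0 - 184.175.255.255)
  184.160.128.0/19 (184.160.128.0 - 184.160.159.255)
Most specific is 184.160.128.0/19.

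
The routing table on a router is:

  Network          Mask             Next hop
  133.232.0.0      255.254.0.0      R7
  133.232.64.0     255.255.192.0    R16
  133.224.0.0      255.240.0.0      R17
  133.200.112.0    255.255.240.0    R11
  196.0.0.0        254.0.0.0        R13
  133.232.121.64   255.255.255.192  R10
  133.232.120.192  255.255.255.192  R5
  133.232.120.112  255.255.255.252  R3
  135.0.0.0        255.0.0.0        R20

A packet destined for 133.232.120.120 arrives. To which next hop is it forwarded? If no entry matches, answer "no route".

Routes whose prefix contains 133.232.120.120:
  133.224.0.0/12 (133.224.0.0 - 133.239.255.255) -> R17
  133.232.0.0/15 (133.232.0.0 - 133.233.255.255) -> R7
  133.232.64.0/18 (133.232.64.0 - 133.232.127.255) -> R16
More-specific entries that do NOT match:
  133.232.120.112/30 (133.232.120.112 - 133.232.120.115) does not contain 133.232.120.120
  133.232.121.64/26 (133.232.121.64 - 133.232.121.127) does not contain 133.232.120.120
  133.232.120.192/26 (133.232.120.192 - 133.232.120.255) does not contain 133.232.120.120
  133.200.112.0/20 (133.200.112.0 - 133.200.127.255) does not contain 133.232.120.120
Longest matching prefix is /18 -> next hop R16.

R16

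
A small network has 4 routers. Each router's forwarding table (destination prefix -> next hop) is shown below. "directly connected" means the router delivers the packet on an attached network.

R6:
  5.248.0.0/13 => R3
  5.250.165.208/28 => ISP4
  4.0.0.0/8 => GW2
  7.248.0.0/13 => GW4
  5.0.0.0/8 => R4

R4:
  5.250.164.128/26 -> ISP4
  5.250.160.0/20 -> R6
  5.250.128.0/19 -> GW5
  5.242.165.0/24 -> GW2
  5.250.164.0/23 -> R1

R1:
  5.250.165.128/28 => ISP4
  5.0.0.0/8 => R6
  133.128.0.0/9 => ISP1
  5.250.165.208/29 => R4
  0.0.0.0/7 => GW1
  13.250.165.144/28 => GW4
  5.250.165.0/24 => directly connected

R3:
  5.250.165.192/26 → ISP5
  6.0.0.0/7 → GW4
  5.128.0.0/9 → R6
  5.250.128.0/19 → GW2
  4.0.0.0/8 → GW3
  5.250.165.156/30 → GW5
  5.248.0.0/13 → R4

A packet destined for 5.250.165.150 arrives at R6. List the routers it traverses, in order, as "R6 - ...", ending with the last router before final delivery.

At R6: longest match for 5.250.165.150 is 5.248.0.0/13 -> R3
At R3: longest match for 5.250.165.150 is 5.248.0.0/13 -> R4
At R4: longest match for 5.250.165.150 is 5.250.164.0/23 -> R1
At R1: longest match for 5.250.165.150 is 5.250.165.0/24 -> directly connected

R6 - R3 - R4 - R1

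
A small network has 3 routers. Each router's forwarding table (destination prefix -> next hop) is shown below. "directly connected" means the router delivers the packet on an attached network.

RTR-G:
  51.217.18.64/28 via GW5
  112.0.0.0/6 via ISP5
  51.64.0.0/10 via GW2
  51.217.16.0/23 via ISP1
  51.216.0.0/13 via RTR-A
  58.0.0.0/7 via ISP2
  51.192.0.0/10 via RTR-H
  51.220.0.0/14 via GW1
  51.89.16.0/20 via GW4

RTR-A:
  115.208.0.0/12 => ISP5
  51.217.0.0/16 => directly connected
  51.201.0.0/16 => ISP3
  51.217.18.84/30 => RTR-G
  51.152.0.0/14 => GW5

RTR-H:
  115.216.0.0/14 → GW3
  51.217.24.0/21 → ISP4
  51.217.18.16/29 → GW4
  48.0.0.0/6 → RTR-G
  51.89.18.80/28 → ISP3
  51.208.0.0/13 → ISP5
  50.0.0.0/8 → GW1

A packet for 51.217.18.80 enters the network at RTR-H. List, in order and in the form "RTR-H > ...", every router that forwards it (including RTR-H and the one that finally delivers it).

RTR-H > RTR-G > RTR-A

At RTR-H: longest match for 51.217.18.80 is 48.0.0.0/6 -> RTR-G
At RTR-G: longest match for 51.217.18.80 is 51.216.0.0/13 -> RTR-A
At RTR-A: longest match for 51.217.18.80 is 51.217.0.0/16 -> directly connected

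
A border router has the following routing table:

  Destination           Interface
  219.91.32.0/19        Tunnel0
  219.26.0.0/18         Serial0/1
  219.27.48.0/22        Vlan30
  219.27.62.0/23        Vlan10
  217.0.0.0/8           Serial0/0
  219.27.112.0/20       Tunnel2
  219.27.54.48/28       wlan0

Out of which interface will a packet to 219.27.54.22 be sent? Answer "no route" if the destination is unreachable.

no route

No entry's prefix contains 219.27.54.22; there is no default route.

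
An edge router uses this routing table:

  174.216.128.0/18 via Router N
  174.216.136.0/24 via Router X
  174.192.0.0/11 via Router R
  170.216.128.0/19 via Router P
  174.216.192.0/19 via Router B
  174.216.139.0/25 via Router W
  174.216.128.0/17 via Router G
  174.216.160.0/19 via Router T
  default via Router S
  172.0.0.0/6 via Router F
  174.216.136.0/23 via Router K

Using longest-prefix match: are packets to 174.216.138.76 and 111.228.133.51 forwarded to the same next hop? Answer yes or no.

no

174.216.138.76: longest match 174.216.128.0/18 -> Router N
111.228.133.51: longest match 0.0.0.0/0 -> Router S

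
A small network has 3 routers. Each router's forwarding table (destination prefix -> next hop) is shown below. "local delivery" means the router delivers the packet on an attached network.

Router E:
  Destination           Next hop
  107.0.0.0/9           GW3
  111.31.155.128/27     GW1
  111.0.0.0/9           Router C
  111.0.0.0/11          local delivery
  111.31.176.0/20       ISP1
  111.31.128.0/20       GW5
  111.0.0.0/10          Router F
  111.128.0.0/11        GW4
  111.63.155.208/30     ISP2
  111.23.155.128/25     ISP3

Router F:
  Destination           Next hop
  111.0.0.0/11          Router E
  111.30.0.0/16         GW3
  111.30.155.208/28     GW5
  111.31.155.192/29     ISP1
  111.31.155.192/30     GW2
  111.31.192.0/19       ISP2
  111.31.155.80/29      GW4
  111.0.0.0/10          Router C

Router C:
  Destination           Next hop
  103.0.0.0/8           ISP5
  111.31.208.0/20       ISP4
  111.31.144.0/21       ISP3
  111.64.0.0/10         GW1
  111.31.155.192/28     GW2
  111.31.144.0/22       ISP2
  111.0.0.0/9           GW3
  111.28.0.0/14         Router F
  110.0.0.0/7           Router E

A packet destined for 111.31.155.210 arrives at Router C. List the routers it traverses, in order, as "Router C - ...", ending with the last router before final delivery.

At Router C: longest match for 111.31.155.210 is 111.28.0.0/14 -> Router F
At Router F: longest match for 111.31.155.210 is 111.0.0.0/11 -> Router E
At Router E: longest match for 111.31.155.210 is 111.0.0.0/11 -> local delivery

Router C - Router F - Router E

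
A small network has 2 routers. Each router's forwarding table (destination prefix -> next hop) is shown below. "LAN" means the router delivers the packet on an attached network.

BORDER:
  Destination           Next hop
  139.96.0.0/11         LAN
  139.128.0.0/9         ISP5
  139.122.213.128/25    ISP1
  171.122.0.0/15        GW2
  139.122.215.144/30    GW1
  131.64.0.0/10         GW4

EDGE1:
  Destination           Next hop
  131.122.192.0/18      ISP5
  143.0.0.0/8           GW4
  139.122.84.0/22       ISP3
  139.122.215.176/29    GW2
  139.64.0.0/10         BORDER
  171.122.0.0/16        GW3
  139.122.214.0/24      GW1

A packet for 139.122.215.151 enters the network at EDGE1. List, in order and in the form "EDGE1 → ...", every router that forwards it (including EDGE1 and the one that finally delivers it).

At EDGE1: longest match for 139.122.215.151 is 139.64.0.0/10 -> BORDER
At BORDER: longest match for 139.122.215.151 is 139.96.0.0/11 -> LAN

EDGE1 → BORDER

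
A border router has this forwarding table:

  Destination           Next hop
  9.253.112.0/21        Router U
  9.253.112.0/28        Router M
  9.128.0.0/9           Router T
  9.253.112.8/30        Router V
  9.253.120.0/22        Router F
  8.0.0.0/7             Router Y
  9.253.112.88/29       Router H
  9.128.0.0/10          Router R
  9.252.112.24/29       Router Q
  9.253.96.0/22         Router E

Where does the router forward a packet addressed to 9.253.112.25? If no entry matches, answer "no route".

Routes whose prefix contains 9.253.112.25:
  8.0.0.0/7 (8.0.0.0 - 9.255.255.255) -> Router Y
  9.128.0.0/9 (9.128.0.0 - 9.255.255.255) -> Router T
  9.253.112.0/21 (9.253.112.0 - 9.253.119.255) -> Router U
More-specific entries that do NOT match:
  9.253.112.8/30 (9.253.112.8 - 9.253.112.11) does not contain 9.253.112.25
  9.253.112.88/29 (9.253.112.88 - 9.253.112.95) does not contain 9.253.112.25
  9.252.112.24/29 (9.252.112.24 - 9.252.112.31) does not contain 9.253.112.25
  9.253.112.0/28 (9.253.112.0 - 9.253.112.15) does not contain 9.253.112.25
  9.253.120.0/22 (9.253.120.0 - 9.253.123.255) does not contain 9.253.112.25
  9.253.96.0/22 (9.253.96.0 - 9.253.99.255) does not contain 9.253.112.25
Longest matching prefix is /21 -> next hop Router U.

Router U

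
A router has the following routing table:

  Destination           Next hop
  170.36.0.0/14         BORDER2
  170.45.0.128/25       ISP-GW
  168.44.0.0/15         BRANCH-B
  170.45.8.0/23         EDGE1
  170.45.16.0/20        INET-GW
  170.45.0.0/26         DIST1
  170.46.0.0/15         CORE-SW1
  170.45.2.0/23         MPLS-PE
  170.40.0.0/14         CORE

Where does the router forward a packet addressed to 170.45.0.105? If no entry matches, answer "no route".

no route

No entry's prefix contains 170.45.0.105; there is no default route.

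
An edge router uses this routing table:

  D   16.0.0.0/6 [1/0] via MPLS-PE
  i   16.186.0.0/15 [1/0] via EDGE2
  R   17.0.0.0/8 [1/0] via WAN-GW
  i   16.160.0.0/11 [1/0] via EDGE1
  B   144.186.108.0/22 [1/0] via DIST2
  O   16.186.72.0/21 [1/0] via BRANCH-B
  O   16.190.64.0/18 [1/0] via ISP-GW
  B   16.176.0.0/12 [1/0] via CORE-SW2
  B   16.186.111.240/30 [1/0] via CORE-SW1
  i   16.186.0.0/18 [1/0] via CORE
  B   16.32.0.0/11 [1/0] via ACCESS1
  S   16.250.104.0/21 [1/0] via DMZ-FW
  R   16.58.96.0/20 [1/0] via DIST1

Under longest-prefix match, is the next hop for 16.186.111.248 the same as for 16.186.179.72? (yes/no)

16.186.111.248: longest match 16.186.0.0/15 -> EDGE2
16.186.179.72: longest match 16.186.0.0/15 -> EDGE2

yes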